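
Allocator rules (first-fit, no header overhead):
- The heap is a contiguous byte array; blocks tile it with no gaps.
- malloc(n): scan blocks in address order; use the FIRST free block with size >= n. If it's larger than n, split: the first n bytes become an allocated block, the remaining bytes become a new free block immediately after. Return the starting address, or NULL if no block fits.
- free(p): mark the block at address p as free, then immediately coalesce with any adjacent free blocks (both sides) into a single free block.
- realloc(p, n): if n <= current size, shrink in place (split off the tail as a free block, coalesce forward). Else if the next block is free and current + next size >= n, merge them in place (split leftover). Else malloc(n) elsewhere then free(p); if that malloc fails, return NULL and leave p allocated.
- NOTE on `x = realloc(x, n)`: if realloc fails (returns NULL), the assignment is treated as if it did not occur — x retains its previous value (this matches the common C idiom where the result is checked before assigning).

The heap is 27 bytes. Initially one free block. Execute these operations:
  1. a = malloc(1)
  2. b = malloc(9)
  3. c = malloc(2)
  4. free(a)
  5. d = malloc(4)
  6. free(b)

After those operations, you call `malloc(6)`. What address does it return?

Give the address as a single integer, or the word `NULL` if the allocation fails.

Answer: 0

Derivation:
Op 1: a = malloc(1) -> a = 0; heap: [0-0 ALLOC][1-26 FREE]
Op 2: b = malloc(9) -> b = 1; heap: [0-0 ALLOC][1-9 ALLOC][10-26 FREE]
Op 3: c = malloc(2) -> c = 10; heap: [0-0 ALLOC][1-9 ALLOC][10-11 ALLOC][12-26 FREE]
Op 4: free(a) -> (freed a); heap: [0-0 FREE][1-9 ALLOC][10-11 ALLOC][12-26 FREE]
Op 5: d = malloc(4) -> d = 12; heap: [0-0 FREE][1-9 ALLOC][10-11 ALLOC][12-15 ALLOC][16-26 FREE]
Op 6: free(b) -> (freed b); heap: [0-9 FREE][10-11 ALLOC][12-15 ALLOC][16-26 FREE]
malloc(6): first-fit scan over [0-9 FREE][10-11 ALLOC][12-15 ALLOC][16-26 FREE] -> 0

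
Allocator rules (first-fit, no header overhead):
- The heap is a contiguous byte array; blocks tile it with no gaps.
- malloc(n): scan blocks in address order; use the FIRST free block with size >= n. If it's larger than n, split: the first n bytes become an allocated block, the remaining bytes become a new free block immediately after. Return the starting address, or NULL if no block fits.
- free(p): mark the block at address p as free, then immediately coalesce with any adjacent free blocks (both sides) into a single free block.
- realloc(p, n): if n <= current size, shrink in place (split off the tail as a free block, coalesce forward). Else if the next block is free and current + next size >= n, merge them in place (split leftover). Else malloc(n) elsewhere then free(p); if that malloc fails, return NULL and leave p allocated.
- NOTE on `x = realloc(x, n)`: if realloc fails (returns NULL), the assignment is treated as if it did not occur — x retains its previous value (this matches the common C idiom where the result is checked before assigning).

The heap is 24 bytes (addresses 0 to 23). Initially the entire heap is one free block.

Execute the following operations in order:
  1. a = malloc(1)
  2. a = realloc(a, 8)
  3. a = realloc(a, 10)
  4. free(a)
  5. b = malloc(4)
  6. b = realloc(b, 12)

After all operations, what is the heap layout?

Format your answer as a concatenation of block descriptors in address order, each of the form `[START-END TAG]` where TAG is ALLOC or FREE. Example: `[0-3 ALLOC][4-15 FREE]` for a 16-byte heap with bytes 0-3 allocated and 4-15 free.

Answer: [0-11 ALLOC][12-23 FREE]

Derivation:
Op 1: a = malloc(1) -> a = 0; heap: [0-0 ALLOC][1-23 FREE]
Op 2: a = realloc(a, 8) -> a = 0; heap: [0-7 ALLOC][8-23 FREE]
Op 3: a = realloc(a, 10) -> a = 0; heap: [0-9 ALLOC][10-23 FREE]
Op 4: free(a) -> (freed a); heap: [0-23 FREE]
Op 5: b = malloc(4) -> b = 0; heap: [0-3 ALLOC][4-23 FREE]
Op 6: b = realloc(b, 12) -> b = 0; heap: [0-11 ALLOC][12-23 FREE]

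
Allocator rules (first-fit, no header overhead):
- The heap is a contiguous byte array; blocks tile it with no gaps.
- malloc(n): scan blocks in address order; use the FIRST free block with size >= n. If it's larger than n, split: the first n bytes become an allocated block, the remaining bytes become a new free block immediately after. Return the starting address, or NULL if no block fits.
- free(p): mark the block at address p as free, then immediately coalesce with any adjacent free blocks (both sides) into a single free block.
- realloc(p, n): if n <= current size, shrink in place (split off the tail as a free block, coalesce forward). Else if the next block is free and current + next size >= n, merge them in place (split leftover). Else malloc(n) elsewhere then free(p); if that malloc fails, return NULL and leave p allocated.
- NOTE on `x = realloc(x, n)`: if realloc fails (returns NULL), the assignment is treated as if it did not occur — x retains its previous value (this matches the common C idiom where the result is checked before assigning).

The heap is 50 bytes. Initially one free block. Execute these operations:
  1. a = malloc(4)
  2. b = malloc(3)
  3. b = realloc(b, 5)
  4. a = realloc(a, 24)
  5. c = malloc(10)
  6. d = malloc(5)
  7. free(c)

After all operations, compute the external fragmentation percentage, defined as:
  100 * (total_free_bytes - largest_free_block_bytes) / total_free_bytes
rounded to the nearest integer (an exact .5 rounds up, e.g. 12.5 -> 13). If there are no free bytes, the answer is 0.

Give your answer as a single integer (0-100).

Op 1: a = malloc(4) -> a = 0; heap: [0-3 ALLOC][4-49 FREE]
Op 2: b = malloc(3) -> b = 4; heap: [0-3 ALLOC][4-6 ALLOC][7-49 FREE]
Op 3: b = realloc(b, 5) -> b = 4; heap: [0-3 ALLOC][4-8 ALLOC][9-49 FREE]
Op 4: a = realloc(a, 24) -> a = 9; heap: [0-3 FREE][4-8 ALLOC][9-32 ALLOC][33-49 FREE]
Op 5: c = malloc(10) -> c = 33; heap: [0-3 FREE][4-8 ALLOC][9-32 ALLOC][33-42 ALLOC][43-49 FREE]
Op 6: d = malloc(5) -> d = 43; heap: [0-3 FREE][4-8 ALLOC][9-32 ALLOC][33-42 ALLOC][43-47 ALLOC][48-49 FREE]
Op 7: free(c) -> (freed c); heap: [0-3 FREE][4-8 ALLOC][9-32 ALLOC][33-42 FREE][43-47 ALLOC][48-49 FREE]
Free blocks: [4 10 2] total_free=16 largest=10 -> 100*(16-10)/16 = 600/16 = 37.5 -> rounds to 38

Answer: 38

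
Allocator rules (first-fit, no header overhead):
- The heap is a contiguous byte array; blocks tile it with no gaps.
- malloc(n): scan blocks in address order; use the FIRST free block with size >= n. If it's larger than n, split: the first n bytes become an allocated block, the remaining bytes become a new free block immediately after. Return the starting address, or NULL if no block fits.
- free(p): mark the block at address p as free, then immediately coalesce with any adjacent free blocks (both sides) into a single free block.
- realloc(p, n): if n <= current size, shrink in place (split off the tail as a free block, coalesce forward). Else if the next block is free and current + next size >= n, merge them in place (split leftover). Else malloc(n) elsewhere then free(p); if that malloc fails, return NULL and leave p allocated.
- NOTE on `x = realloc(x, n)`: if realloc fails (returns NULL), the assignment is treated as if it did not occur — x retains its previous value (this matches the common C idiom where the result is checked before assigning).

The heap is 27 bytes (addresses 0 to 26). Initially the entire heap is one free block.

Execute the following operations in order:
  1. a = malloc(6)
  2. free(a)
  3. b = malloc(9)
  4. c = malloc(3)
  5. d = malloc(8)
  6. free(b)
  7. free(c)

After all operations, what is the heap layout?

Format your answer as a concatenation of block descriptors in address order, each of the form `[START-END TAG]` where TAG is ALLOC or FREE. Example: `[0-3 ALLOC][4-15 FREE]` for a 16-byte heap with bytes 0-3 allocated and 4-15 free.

Answer: [0-11 FREE][12-19 ALLOC][20-26 FREE]

Derivation:
Op 1: a = malloc(6) -> a = 0; heap: [0-5 ALLOC][6-26 FREE]
Op 2: free(a) -> (freed a); heap: [0-26 FREE]
Op 3: b = malloc(9) -> b = 0; heap: [0-8 ALLOC][9-26 FREE]
Op 4: c = malloc(3) -> c = 9; heap: [0-8 ALLOC][9-11 ALLOC][12-26 FREE]
Op 5: d = malloc(8) -> d = 12; heap: [0-8 ALLOC][9-11 ALLOC][12-19 ALLOC][20-26 FREE]
Op 6: free(b) -> (freed b); heap: [0-8 FREE][9-11 ALLOC][12-19 ALLOC][20-26 FREE]
Op 7: free(c) -> (freed c); heap: [0-11 FREE][12-19 ALLOC][20-26 FREE]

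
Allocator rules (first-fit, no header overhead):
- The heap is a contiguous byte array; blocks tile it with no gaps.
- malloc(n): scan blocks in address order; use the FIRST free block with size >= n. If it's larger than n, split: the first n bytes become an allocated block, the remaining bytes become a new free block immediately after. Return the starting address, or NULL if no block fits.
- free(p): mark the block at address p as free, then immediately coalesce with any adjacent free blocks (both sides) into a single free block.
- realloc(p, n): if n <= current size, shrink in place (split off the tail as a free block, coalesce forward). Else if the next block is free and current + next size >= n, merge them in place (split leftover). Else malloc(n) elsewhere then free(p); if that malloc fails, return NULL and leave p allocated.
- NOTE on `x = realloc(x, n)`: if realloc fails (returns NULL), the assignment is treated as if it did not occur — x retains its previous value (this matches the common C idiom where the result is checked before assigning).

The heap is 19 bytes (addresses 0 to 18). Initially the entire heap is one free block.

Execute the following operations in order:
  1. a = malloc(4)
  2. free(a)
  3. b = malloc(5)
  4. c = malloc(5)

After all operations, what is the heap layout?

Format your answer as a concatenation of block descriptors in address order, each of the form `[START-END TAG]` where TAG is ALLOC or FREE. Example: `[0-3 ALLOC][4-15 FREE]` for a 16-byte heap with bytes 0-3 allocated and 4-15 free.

Answer: [0-4 ALLOC][5-9 ALLOC][10-18 FREE]

Derivation:
Op 1: a = malloc(4) -> a = 0; heap: [0-3 ALLOC][4-18 FREE]
Op 2: free(a) -> (freed a); heap: [0-18 FREE]
Op 3: b = malloc(5) -> b = 0; heap: [0-4 ALLOC][5-18 FREE]
Op 4: c = malloc(5) -> c = 5; heap: [0-4 ALLOC][5-9 ALLOC][10-18 FREE]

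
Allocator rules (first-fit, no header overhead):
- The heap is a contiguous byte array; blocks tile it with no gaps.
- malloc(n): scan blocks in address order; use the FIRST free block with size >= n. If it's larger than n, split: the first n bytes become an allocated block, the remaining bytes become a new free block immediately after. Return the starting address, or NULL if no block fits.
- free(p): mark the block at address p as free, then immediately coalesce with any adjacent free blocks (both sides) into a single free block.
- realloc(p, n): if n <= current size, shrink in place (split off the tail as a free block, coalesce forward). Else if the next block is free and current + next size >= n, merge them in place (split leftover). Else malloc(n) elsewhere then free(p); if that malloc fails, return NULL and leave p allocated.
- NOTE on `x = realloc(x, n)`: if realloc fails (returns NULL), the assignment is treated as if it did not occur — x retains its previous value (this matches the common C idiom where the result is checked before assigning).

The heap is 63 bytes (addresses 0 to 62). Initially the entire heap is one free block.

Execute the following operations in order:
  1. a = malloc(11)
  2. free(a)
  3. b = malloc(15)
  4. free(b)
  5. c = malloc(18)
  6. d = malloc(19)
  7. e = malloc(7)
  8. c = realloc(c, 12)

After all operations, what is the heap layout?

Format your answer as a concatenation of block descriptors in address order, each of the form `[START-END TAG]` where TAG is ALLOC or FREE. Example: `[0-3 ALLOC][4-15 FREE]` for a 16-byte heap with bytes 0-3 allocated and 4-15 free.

Op 1: a = malloc(11) -> a = 0; heap: [0-10 ALLOC][11-62 FREE]
Op 2: free(a) -> (freed a); heap: [0-62 FREE]
Op 3: b = malloc(15) -> b = 0; heap: [0-14 ALLOC][15-62 FREE]
Op 4: free(b) -> (freed b); heap: [0-62 FREE]
Op 5: c = malloc(18) -> c = 0; heap: [0-17 ALLOC][18-62 FREE]
Op 6: d = malloc(19) -> d = 18; heap: [0-17 ALLOC][18-36 ALLOC][37-62 FREE]
Op 7: e = malloc(7) -> e = 37; heap: [0-17 ALLOC][18-36 ALLOC][37-43 ALLOC][44-62 FREE]
Op 8: c = realloc(c, 12) -> c = 0; heap: [0-11 ALLOC][12-17 FREE][18-36 ALLOC][37-43 ALLOC][44-62 FREE]

Answer: [0-11 ALLOC][12-17 FREE][18-36 ALLOC][37-43 ALLOC][44-62 FREE]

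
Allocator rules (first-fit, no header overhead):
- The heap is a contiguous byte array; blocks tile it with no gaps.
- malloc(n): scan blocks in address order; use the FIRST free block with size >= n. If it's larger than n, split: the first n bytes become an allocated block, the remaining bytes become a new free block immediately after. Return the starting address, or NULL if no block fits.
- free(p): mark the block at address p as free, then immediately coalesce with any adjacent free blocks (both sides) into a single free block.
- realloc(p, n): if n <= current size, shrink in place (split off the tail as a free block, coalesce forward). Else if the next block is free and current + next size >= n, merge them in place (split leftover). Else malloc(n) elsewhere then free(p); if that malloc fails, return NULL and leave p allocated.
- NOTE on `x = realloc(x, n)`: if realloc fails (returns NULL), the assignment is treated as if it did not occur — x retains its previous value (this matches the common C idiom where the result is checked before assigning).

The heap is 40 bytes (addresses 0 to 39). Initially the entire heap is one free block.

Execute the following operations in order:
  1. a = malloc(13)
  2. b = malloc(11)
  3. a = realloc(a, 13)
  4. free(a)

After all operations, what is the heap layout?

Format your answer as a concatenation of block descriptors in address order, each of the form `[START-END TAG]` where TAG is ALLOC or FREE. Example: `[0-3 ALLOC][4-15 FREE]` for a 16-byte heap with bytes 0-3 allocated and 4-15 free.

Answer: [0-12 FREE][13-23 ALLOC][24-39 FREE]

Derivation:
Op 1: a = malloc(13) -> a = 0; heap: [0-12 ALLOC][13-39 FREE]
Op 2: b = malloc(11) -> b = 13; heap: [0-12 ALLOC][13-23 ALLOC][24-39 FREE]
Op 3: a = realloc(a, 13) -> a = 0; heap: [0-12 ALLOC][13-23 ALLOC][24-39 FREE]
Op 4: free(a) -> (freed a); heap: [0-12 FREE][13-23 ALLOC][24-39 FREE]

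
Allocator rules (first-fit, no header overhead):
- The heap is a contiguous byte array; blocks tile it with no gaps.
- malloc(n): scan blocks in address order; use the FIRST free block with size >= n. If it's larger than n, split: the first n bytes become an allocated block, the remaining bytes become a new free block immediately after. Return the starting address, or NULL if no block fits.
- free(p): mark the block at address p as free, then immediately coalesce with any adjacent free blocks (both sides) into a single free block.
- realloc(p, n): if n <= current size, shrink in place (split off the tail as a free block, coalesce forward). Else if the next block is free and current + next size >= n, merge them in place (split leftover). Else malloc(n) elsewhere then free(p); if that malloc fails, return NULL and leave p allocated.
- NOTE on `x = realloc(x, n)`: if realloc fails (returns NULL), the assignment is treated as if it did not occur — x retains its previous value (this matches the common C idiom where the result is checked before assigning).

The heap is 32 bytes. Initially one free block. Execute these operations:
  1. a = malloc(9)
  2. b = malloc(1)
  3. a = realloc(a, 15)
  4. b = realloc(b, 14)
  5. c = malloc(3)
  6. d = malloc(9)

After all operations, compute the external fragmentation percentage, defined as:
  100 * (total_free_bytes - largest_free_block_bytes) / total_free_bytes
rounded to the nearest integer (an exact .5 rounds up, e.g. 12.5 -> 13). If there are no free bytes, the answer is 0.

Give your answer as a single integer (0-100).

Answer: 46

Derivation:
Op 1: a = malloc(9) -> a = 0; heap: [0-8 ALLOC][9-31 FREE]
Op 2: b = malloc(1) -> b = 9; heap: [0-8 ALLOC][9-9 ALLOC][10-31 FREE]
Op 3: a = realloc(a, 15) -> a = 10; heap: [0-8 FREE][9-9 ALLOC][10-24 ALLOC][25-31 FREE]
Op 4: b = realloc(b, 14) -> NULL (b unchanged); heap: [0-8 FREE][9-9 ALLOC][10-24 ALLOC][25-31 FREE]
Op 5: c = malloc(3) -> c = 0; heap: [0-2 ALLOC][3-8 FREE][9-9 ALLOC][10-24 ALLOC][25-31 FREE]
Op 6: d = malloc(9) -> d = NULL; heap: [0-2 ALLOC][3-8 FREE][9-9 ALLOC][10-24 ALLOC][25-31 FREE]
Free blocks: [6 7] total_free=13 largest=7 -> 100*(13-7)/13 = 600/13 ≈ 46.154 -> rounds to 46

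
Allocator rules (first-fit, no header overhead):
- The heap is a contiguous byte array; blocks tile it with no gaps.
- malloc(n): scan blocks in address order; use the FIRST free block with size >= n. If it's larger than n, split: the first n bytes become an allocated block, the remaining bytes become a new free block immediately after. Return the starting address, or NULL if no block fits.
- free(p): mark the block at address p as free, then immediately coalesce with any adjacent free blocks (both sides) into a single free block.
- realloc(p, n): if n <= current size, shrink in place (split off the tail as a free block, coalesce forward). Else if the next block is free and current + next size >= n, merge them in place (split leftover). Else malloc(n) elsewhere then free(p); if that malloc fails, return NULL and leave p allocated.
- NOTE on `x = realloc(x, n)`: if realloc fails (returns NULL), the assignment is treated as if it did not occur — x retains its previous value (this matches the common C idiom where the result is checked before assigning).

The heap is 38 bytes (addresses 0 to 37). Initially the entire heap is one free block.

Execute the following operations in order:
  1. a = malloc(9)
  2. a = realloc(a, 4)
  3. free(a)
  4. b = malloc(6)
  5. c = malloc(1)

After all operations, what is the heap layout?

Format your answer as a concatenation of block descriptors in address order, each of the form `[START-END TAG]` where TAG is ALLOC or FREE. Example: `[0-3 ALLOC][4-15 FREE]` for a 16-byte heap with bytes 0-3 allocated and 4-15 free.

Op 1: a = malloc(9) -> a = 0; heap: [0-8 ALLOC][9-37 FREE]
Op 2: a = realloc(a, 4) -> a = 0; heap: [0-3 ALLOC][4-37 FREE]
Op 3: free(a) -> (freed a); heap: [0-37 FREE]
Op 4: b = malloc(6) -> b = 0; heap: [0-5 ALLOC][6-37 FREE]
Op 5: c = malloc(1) -> c = 6; heap: [0-5 ALLOC][6-6 ALLOC][7-37 FREE]

Answer: [0-5 ALLOC][6-6 ALLOC][7-37 FREE]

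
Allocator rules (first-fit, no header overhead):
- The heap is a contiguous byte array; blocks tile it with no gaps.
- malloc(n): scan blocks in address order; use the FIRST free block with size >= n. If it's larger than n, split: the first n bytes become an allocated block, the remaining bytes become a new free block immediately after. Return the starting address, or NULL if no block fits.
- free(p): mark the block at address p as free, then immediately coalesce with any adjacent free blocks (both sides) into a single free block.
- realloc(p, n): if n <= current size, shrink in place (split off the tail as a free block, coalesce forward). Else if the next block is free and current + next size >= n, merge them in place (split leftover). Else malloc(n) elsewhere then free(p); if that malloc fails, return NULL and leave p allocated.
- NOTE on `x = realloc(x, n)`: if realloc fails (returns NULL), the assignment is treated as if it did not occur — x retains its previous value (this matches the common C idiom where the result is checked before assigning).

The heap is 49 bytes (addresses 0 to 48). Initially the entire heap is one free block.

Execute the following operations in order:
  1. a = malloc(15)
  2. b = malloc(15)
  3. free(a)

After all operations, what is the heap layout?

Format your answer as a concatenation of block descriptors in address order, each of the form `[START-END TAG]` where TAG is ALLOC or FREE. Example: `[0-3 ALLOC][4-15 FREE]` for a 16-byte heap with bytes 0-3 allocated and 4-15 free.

Op 1: a = malloc(15) -> a = 0; heap: [0-14 ALLOC][15-48 FREE]
Op 2: b = malloc(15) -> b = 15; heap: [0-14 ALLOC][15-29 ALLOC][30-48 FREE]
Op 3: free(a) -> (freed a); heap: [0-14 FREE][15-29 ALLOC][30-48 FREE]

Answer: [0-14 FREE][15-29 ALLOC][30-48 FREE]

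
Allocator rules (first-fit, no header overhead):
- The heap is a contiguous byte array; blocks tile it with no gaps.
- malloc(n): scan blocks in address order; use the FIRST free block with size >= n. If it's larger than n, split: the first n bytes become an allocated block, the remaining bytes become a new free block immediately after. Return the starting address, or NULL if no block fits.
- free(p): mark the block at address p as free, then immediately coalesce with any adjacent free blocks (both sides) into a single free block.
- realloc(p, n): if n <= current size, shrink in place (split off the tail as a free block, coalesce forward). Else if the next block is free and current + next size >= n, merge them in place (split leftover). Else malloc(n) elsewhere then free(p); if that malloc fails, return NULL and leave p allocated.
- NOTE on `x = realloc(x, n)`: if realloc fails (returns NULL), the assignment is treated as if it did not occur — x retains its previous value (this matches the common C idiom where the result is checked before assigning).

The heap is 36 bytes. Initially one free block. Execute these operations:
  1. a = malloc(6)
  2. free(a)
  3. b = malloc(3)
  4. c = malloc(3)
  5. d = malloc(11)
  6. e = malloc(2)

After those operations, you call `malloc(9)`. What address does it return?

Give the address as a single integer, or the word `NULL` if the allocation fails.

Op 1: a = malloc(6) -> a = 0; heap: [0-5 ALLOC][6-35 FREE]
Op 2: free(a) -> (freed a); heap: [0-35 FREE]
Op 3: b = malloc(3) -> b = 0; heap: [0-2 ALLOC][3-35 FREE]
Op 4: c = malloc(3) -> c = 3; heap: [0-2 ALLOC][3-5 ALLOC][6-35 FREE]
Op 5: d = malloc(11) -> d = 6; heap: [0-2 ALLOC][3-5 ALLOC][6-16 ALLOC][17-35 FREE]
Op 6: e = malloc(2) -> e = 17; heap: [0-2 ALLOC][3-5 ALLOC][6-16 ALLOC][17-18 ALLOC][19-35 FREE]
malloc(9): first-fit scan over [0-2 ALLOC][3-5 ALLOC][6-16 ALLOC][17-18 ALLOC][19-35 FREE] -> 19

Answer: 19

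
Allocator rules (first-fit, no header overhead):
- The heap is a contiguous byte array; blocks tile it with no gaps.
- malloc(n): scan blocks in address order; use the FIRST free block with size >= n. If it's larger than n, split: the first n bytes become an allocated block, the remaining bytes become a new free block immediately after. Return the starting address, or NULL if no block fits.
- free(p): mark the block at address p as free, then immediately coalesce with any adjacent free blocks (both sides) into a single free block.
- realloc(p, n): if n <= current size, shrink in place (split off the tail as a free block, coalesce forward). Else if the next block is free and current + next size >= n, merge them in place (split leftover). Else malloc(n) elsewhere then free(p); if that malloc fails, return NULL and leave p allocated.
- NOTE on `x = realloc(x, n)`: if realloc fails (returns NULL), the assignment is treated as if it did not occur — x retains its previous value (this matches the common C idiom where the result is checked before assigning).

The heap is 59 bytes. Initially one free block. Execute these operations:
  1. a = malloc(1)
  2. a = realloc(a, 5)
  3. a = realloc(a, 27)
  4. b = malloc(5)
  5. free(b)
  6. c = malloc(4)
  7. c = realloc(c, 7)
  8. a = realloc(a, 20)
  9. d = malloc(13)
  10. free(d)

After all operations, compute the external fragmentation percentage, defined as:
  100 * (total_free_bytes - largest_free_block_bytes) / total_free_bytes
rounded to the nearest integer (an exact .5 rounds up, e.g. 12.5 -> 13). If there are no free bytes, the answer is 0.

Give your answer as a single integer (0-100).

Answer: 22

Derivation:
Op 1: a = malloc(1) -> a = 0; heap: [0-0 ALLOC][1-58 FREE]
Op 2: a = realloc(a, 5) -> a = 0; heap: [0-4 ALLOC][5-58 FREE]
Op 3: a = realloc(a, 27) -> a = 0; heap: [0-26 ALLOC][27-58 FREE]
Op 4: b = malloc(5) -> b = 27; heap: [0-26 ALLOC][27-31 ALLOC][32-58 FREE]
Op 5: free(b) -> (freed b); heap: [0-26 ALLOC][27-58 FREE]
Op 6: c = malloc(4) -> c = 27; heap: [0-26 ALLOC][27-30 ALLOC][31-58 FREE]
Op 7: c = realloc(c, 7) -> c = 27; heap: [0-26 ALLOC][27-33 ALLOC][34-58 FREE]
Op 8: a = realloc(a, 20) -> a = 0; heap: [0-19 ALLOC][20-26 FREE][27-33 ALLOC][34-58 FREE]
Op 9: d = malloc(13) -> d = 34; heap: [0-19 ALLOC][20-26 FREE][27-33 ALLOC][34-46 ALLOC][47-58 FREE]
Op 10: free(d) -> (freed d); heap: [0-19 ALLOC][20-26 FREE][27-33 ALLOC][34-58 FREE]
Free blocks: [7 25] total_free=32 largest=25 -> 100*(32-25)/32 = 700/32 = 21.875 -> rounds to 22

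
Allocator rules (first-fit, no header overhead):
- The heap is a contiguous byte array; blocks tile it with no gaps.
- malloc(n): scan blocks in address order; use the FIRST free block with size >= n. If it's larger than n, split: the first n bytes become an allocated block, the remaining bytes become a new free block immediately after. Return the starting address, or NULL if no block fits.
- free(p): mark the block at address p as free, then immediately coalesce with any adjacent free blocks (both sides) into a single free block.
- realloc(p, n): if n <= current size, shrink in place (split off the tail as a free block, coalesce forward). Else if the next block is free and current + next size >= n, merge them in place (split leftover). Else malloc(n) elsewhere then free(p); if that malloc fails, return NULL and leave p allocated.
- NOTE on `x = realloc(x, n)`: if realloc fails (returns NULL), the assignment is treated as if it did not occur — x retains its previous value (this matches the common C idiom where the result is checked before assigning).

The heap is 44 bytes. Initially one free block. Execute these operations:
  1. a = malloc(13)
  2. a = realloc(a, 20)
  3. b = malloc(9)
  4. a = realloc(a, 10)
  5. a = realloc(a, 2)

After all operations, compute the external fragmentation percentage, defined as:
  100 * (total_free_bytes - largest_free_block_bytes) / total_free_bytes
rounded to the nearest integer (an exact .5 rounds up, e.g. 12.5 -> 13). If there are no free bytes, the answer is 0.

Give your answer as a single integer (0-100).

Answer: 45

Derivation:
Op 1: a = malloc(13) -> a = 0; heap: [0-12 ALLOC][13-43 FREE]
Op 2: a = realloc(a, 20) -> a = 0; heap: [0-19 ALLOC][20-43 FREE]
Op 3: b = malloc(9) -> b = 20; heap: [0-19 ALLOC][20-28 ALLOC][29-43 FREE]
Op 4: a = realloc(a, 10) -> a = 0; heap: [0-9 ALLOC][10-19 FREE][20-28 ALLOC][29-43 FREE]
Op 5: a = realloc(a, 2) -> a = 0; heap: [0-1 ALLOC][2-19 FREE][20-28 ALLOC][29-43 FREE]
Free blocks: [18 15] total_free=33 largest=18 -> 100*(33-18)/33 = 1500/33 ≈ 45.455 -> rounds to 45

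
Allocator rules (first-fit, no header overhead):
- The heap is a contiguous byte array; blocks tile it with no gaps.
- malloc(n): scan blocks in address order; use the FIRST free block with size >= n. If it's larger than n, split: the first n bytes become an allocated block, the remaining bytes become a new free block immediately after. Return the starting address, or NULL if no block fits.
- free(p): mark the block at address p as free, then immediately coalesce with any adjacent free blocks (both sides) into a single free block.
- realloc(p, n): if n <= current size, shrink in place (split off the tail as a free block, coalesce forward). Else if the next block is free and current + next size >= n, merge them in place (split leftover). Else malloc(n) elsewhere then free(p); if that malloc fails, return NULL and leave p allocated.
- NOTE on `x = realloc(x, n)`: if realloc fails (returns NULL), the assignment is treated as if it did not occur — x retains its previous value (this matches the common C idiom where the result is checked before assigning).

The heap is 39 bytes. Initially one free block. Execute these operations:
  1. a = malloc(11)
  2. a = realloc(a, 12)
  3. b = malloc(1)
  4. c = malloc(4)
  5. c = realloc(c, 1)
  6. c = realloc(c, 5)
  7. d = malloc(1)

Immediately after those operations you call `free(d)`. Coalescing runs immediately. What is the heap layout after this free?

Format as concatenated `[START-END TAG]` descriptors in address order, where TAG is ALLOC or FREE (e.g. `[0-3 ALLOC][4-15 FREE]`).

Op 1: a = malloc(11) -> a = 0; heap: [0-10 ALLOC][11-38 FREE]
Op 2: a = realloc(a, 12) -> a = 0; heap: [0-11 ALLOC][12-38 FREE]
Op 3: b = malloc(1) -> b = 12; heap: [0-11 ALLOC][12-12 ALLOC][13-38 FREE]
Op 4: c = malloc(4) -> c = 13; heap: [0-11 ALLOC][12-12 ALLOC][13-16 ALLOC][17-38 FREE]
Op 5: c = realloc(c, 1) -> c = 13; heap: [0-11 ALLOC][12-12 ALLOC][13-13 ALLOC][14-38 FREE]
Op 6: c = realloc(c, 5) -> c = 13; heap: [0-11 ALLOC][12-12 ALLOC][13-17 ALLOC][18-38 FREE]
Op 7: d = malloc(1) -> d = 18; heap: [0-11 ALLOC][12-12 ALLOC][13-17 ALLOC][18-18 ALLOC][19-38 FREE]
free(d): d = 18 -> block [18-18 ALLOC]; mark free, coalesce with adjacent free neighbors -> [0-11 ALLOC][12-12 ALLOC][13-17 ALLOC][18-38 FREE]

Answer: [0-11 ALLOC][12-12 ALLOC][13-17 ALLOC][18-38 FREE]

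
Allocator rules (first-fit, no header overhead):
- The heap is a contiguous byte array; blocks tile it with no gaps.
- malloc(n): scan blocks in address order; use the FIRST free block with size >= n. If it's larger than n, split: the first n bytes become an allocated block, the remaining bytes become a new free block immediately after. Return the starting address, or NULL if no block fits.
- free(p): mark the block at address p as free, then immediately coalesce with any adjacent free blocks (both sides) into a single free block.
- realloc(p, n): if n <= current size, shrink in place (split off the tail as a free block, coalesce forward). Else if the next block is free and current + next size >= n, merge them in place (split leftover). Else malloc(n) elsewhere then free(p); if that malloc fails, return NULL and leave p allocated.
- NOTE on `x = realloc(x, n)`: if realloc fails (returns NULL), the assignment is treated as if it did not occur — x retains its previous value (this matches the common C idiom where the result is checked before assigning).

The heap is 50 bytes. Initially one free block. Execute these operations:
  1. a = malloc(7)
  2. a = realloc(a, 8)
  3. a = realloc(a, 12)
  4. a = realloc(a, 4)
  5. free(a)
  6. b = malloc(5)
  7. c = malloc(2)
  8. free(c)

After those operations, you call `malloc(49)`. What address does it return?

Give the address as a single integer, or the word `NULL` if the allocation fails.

Op 1: a = malloc(7) -> a = 0; heap: [0-6 ALLOC][7-49 FREE]
Op 2: a = realloc(a, 8) -> a = 0; heap: [0-7 ALLOC][8-49 FREE]
Op 3: a = realloc(a, 12) -> a = 0; heap: [0-11 ALLOC][12-49 FREE]
Op 4: a = realloc(a, 4) -> a = 0; heap: [0-3 ALLOC][4-49 FREE]
Op 5: free(a) -> (freed a); heap: [0-49 FREE]
Op 6: b = malloc(5) -> b = 0; heap: [0-4 ALLOC][5-49 FREE]
Op 7: c = malloc(2) -> c = 5; heap: [0-4 ALLOC][5-6 ALLOC][7-49 FREE]
Op 8: free(c) -> (freed c); heap: [0-4 ALLOC][5-49 FREE]
malloc(49): first-fit scan over [0-4 ALLOC][5-49 FREE] -> NULL

Answer: NULL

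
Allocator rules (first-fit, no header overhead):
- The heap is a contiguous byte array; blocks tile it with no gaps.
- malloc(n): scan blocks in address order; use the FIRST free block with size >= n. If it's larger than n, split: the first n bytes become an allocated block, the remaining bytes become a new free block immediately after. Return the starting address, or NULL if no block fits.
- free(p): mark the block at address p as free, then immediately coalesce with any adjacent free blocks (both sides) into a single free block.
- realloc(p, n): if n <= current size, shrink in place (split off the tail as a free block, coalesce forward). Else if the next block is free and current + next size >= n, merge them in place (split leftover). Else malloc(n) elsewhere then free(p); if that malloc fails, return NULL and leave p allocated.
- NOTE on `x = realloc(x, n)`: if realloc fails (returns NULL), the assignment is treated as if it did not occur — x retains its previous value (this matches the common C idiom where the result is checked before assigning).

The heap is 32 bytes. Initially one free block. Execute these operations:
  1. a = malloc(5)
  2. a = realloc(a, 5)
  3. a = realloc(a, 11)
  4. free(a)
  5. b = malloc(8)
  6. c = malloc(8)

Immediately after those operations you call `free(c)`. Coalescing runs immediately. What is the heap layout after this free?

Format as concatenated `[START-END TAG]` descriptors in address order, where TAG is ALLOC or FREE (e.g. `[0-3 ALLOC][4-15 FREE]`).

Op 1: a = malloc(5) -> a = 0; heap: [0-4 ALLOC][5-31 FREE]
Op 2: a = realloc(a, 5) -> a = 0; heap: [0-4 ALLOC][5-31 FREE]
Op 3: a = realloc(a, 11) -> a = 0; heap: [0-10 ALLOC][11-31 FREE]
Op 4: free(a) -> (freed a); heap: [0-31 FREE]
Op 5: b = malloc(8) -> b = 0; heap: [0-7 ALLOC][8-31 FREE]
Op 6: c = malloc(8) -> c = 8; heap: [0-7 ALLOC][8-15 ALLOC][16-31 FREE]
free(c): c = 8 -> block [8-15 ALLOC]; mark free, coalesce with adjacent free neighbors -> [0-7 ALLOC][8-31 FREE]

Answer: [0-7 ALLOC][8-31 FREE]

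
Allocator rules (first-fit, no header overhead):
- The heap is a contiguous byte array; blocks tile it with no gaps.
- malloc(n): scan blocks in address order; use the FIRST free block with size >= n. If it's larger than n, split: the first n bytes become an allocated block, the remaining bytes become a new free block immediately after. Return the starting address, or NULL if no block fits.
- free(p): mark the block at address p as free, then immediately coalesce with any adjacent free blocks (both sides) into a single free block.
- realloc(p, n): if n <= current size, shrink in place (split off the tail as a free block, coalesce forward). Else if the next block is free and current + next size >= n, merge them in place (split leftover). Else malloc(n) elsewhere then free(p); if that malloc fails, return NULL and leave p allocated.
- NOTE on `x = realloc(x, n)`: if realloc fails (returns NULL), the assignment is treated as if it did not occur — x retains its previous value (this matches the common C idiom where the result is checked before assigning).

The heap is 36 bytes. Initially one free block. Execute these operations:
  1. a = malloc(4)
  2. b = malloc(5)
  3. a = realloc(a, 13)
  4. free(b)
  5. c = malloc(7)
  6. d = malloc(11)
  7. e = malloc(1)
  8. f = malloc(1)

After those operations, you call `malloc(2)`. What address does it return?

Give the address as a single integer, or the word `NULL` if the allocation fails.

Op 1: a = malloc(4) -> a = 0; heap: [0-3 ALLOC][4-35 FREE]
Op 2: b = malloc(5) -> b = 4; heap: [0-3 ALLOC][4-8 ALLOC][9-35 FREE]
Op 3: a = realloc(a, 13) -> a = 9; heap: [0-3 FREE][4-8 ALLOC][9-21 ALLOC][22-35 FREE]
Op 4: free(b) -> (freed b); heap: [0-8 FREE][9-21 ALLOC][22-35 FREE]
Op 5: c = malloc(7) -> c = 0; heap: [0-6 ALLOC][7-8 FREE][9-21 ALLOC][22-35 FREE]
Op 6: d = malloc(11) -> d = 22; heap: [0-6 ALLOC][7-8 FREE][9-21 ALLOC][22-32 ALLOC][33-35 FREE]
Op 7: e = malloc(1) -> e = 7; heap: [0-6 ALLOC][7-7 ALLOC][8-8 FREE][9-21 ALLOC][22-32 ALLOC][33-35 FREE]
Op 8: f = malloc(1) -> f = 8; heap: [0-6 ALLOC][7-7 ALLOC][8-8 ALLOC][9-21 ALLOC][22-32 ALLOC][33-35 FREE]
malloc(2): first-fit scan over [0-6 ALLOC][7-7 ALLOC][8-8 ALLOC][9-21 ALLOC][22-32 ALLOC][33-35 FREE] -> 33

Answer: 33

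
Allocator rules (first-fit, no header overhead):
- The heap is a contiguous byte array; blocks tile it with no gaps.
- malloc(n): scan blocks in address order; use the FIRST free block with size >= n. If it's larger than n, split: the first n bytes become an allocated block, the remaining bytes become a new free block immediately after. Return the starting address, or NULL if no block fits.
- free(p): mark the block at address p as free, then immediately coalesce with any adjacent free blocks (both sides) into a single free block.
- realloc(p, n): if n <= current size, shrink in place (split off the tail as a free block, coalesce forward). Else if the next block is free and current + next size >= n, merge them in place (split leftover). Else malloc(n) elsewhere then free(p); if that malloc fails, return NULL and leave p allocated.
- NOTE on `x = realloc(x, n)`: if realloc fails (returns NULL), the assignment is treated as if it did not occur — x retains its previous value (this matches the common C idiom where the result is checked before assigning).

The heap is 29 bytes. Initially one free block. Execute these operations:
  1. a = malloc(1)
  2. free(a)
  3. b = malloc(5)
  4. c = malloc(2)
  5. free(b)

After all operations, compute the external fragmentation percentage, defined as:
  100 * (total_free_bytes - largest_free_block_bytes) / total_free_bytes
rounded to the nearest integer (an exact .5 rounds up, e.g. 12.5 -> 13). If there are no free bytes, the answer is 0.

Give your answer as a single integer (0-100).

Op 1: a = malloc(1) -> a = 0; heap: [0-0 ALLOC][1-28 FREE]
Op 2: free(a) -> (freed a); heap: [0-28 FREE]
Op 3: b = malloc(5) -> b = 0; heap: [0-4 ALLOC][5-28 FREE]
Op 4: c = malloc(2) -> c = 5; heap: [0-4 ALLOC][5-6 ALLOC][7-28 FREE]
Op 5: free(b) -> (freed b); heap: [0-4 FREE][5-6 ALLOC][7-28 FREE]
Free blocks: [5 22] total_free=27 largest=22 -> 100*(27-22)/27 = 500/27 ≈ 18.519 -> rounds to 19

Answer: 19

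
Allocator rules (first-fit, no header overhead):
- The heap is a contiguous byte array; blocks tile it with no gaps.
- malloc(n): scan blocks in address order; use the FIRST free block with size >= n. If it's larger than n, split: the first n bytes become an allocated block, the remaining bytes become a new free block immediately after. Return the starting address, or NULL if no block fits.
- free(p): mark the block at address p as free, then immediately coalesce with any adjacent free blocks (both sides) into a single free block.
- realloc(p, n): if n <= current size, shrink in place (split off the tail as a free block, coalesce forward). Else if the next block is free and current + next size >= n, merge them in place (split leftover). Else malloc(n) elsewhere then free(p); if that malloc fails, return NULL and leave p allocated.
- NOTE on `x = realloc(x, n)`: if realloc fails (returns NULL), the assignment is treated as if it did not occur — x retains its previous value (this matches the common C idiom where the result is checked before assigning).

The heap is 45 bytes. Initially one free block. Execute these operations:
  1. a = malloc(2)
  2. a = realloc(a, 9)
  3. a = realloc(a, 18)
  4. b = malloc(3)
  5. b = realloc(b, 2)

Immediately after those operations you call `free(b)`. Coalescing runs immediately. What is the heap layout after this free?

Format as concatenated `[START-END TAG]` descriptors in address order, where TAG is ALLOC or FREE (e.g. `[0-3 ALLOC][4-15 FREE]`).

Op 1: a = malloc(2) -> a = 0; heap: [0-1 ALLOC][2-44 FREE]
Op 2: a = realloc(a, 9) -> a = 0; heap: [0-8 ALLOC][9-44 FREE]
Op 3: a = realloc(a, 18) -> a = 0; heap: [0-17 ALLOC][18-44 FREE]
Op 4: b = malloc(3) -> b = 18; heap: [0-17 ALLOC][18-20 ALLOC][21-44 FREE]
Op 5: b = realloc(b, 2) -> b = 18; heap: [0-17 ALLOC][18-19 ALLOC][20-44 FREE]
free(b): b = 18 -> block [18-19 ALLOC]; mark free, coalesce with adjacent free neighbors -> [0-17 ALLOC][18-44 FREE]

Answer: [0-17 ALLOC][18-44 FREE]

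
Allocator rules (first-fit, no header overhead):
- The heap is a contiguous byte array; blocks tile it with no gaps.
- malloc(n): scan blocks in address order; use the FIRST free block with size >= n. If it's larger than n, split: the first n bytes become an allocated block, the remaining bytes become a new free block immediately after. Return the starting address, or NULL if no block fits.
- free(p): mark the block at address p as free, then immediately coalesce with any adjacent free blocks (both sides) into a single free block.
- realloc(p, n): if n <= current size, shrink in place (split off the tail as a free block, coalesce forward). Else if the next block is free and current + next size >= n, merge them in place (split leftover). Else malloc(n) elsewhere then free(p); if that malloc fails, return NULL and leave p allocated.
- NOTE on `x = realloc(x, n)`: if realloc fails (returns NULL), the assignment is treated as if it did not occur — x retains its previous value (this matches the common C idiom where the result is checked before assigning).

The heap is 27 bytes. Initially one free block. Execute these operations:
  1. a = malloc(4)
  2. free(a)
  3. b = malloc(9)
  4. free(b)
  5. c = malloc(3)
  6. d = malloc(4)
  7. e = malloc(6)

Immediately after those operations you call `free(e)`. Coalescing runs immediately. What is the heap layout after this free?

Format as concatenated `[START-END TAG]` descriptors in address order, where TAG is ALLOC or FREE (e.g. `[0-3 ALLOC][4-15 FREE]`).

Op 1: a = malloc(4) -> a = 0; heap: [0-3 ALLOC][4-26 FREE]
Op 2: free(a) -> (freed a); heap: [0-26 FREE]
Op 3: b = malloc(9) -> b = 0; heap: [0-8 ALLOC][9-26 FREE]
Op 4: free(b) -> (freed b); heap: [0-26 FREE]
Op 5: c = malloc(3) -> c = 0; heap: [0-2 ALLOC][3-26 FREE]
Op 6: d = malloc(4) -> d = 3; heap: [0-2 ALLOC][3-6 ALLOC][7-26 FREE]
Op 7: e = malloc(6) -> e = 7; heap: [0-2 ALLOC][3-6 ALLOC][7-12 ALLOC][13-26 FREE]
free(e): e = 7 -> block [7-12 ALLOC]; mark free, coalesce with adjacent free neighbors -> [0-2 ALLOC][3-6 ALLOC][7-26 FREE]

Answer: [0-2 ALLOC][3-6 ALLOC][7-26 FREE]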